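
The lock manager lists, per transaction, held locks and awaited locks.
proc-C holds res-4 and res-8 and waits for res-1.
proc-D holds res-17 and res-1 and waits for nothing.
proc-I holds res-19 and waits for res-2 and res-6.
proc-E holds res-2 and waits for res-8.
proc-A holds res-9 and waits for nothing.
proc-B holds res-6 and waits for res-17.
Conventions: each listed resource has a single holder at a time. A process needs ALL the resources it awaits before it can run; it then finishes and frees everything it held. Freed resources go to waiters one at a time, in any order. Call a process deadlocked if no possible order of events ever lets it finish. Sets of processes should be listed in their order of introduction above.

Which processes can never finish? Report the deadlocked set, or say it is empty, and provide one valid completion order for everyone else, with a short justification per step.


Nothing here is deadlocked.
Key observation: although several processes wait, no cycle exists — each chain bottoms out at a free runner.
One completion order for the rest: proc-D, proc-B, proc-C, proc-E, proc-A, proc-I.
Step-by-step check:
  proc-D waits on nothing -> runs at once and releases res-17 and res-1
  run proc-B (all its waits — res-17 — are resolved); releases res-6
  run proc-C (all its waits — res-1 — are resolved); releases res-4 and res-8
  run proc-E (all its waits — res-8 — are resolved); releases res-2
  proc-A waits on nothing -> runs at once and releases res-9
  run proc-I (all its waits — res-2 and res-6 — are resolved); releases res-19


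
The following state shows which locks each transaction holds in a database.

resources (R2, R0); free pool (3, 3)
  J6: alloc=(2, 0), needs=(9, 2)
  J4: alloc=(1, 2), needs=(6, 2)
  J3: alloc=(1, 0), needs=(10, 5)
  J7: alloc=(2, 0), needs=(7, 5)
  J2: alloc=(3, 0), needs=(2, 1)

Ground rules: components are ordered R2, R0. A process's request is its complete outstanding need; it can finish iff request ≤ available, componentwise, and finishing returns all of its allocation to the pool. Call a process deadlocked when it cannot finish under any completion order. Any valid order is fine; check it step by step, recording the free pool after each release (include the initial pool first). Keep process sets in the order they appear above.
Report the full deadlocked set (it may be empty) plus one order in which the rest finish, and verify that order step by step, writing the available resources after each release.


No process is deadlocked.
Key observation: J2 fits the free pool immediately, and its release cascades until everyone finishes.
A valid finishing order for the others: J2, J4, J7, J6, J3. Walking it through:
  pool = (3, 3)
  run J2 (needs (2, 1), free (3, 3)); after release of (3, 0) the pool is (6, 3)
  run J4 (needs (6, 2), free (6, 3)); after release of (1, 2) the pool is (7, 5)
  run J7 (needs (7, 5), free (7, 5)); after release of (2, 0) the pool is (9, 5)
  run J6 (needs (9, 2), free (9, 5)); after release of (2, 0) the pool is (11, 5)
  run J3 (needs (10, 5), free (11, 5)); after release of (1, 0) the pool is (12, 5)


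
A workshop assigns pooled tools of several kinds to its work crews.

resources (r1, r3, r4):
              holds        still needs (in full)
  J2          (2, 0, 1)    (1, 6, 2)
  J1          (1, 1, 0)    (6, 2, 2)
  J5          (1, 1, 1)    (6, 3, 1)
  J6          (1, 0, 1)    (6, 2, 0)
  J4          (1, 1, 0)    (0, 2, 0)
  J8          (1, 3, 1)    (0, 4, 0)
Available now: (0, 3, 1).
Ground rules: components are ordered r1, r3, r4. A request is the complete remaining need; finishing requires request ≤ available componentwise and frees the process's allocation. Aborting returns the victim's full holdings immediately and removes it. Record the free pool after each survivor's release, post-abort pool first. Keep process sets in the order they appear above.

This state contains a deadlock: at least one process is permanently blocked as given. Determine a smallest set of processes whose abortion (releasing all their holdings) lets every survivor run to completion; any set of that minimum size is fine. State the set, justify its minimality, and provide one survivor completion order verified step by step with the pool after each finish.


Minimum abort set: J1 and J6.
Key observation: J5 was stuck for good until J1 and J6 gave back (2, 1, 1); in the order shown it finishes at step 4.
Why nothing smaller works — every single abort fails: J2 alone leaves J1 blocked (short on r1); J1 alone leaves J5 blocked (short on r1); J5 alone leaves J1 blocked (short on r1); J6 alone leaves J1 blocked (short on r1); J4 alone leaves J1 blocked (short on r1); J8 alone leaves J1 blocked (short on r1).
Survivors finish in the order: J4, J8, J2, J5. Step-by-step check (pool after the aborts first):
  pool = (2, 4, 2)
  J4: need (0, 2, 0) fits (2, 4, 2); releases (1, 1, 0), pool now (3, 5, 2)
  J8: need (0, 4, 0) fits (3, 5, 2); releases (1, 3, 1), pool now (4, 8, 3)
  J2: need (1, 6, 2) fits (4, 8, 3); releases (2, 0, 1), pool now (6, 8, 4)
  J5: need (6, 3, 1) fits (6, 8, 4); releases (1, 1, 1), pool now (7, 9, 5)


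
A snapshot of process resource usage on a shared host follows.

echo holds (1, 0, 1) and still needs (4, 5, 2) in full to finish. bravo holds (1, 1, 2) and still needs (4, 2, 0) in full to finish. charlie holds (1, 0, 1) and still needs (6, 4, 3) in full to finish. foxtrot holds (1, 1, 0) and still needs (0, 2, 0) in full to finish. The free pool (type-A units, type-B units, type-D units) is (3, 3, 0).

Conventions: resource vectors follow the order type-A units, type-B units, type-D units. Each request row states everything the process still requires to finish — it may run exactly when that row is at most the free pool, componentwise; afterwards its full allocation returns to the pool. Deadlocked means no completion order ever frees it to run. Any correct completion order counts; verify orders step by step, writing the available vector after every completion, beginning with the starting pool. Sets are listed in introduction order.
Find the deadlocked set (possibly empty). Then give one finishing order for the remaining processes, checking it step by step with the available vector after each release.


The deadlocked set is empty.
Key observation: the pool covers foxtrot at once, and every later process fits after earlier releases.
A valid finishing order for the others: foxtrot, bravo, echo, charlie. Verifying each step:
  pool = (3, 3, 0)
  foxtrot needs (0, 2, 0) <= (3, 3, 0) -> finishes; pool += (1, 1, 0) = (4, 4, 0)
  bravo needs (4, 2, 0) <= (4, 4, 0) -> finishes; pool += (1, 1, 2) = (5, 5, 2)
  echo needs (4, 5, 2) <= (5, 5, 2) -> finishes; pool += (1, 0, 1) = (6, 5, 3)
  charlie needs (6, 4, 3) <= (6, 5, 3) -> finishes; pool += (1, 0, 1) = (7, 5, 4)


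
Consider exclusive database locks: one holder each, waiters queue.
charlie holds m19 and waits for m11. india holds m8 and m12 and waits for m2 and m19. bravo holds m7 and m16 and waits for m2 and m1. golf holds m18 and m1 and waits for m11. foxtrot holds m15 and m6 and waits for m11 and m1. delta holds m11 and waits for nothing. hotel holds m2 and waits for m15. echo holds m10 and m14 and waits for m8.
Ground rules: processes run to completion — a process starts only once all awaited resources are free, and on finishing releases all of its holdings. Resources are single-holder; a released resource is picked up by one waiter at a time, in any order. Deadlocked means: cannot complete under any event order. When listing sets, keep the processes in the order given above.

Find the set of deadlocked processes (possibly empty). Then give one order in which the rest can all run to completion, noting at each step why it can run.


The deadlocked set is empty.
Key observation: the wait graph is acyclic; completion cascades from the unblocked processes through everyone else.
A valid finishing order for the others: delta, golf, foxtrot, hotel, charlie, bravo, india, echo.
Step-by-step check:
  delta: no waits; runs immediately, freeing m11
  golf waits on m11 — all released -> runs and releases m18 and m1
  foxtrot waits on m11 and m1 — all released -> runs and releases m15 and m6
  hotel waits on m15 — all released -> runs and releases m2
  charlie waits on m11 — all released -> runs and releases m19
  bravo waits on m2 and m1 — all released -> runs and releases m7 and m16
  india waits on m2 and m19 — all released -> runs and releases m8 and m12
  echo waits on m8 — all released -> runs and releases m10 and m14


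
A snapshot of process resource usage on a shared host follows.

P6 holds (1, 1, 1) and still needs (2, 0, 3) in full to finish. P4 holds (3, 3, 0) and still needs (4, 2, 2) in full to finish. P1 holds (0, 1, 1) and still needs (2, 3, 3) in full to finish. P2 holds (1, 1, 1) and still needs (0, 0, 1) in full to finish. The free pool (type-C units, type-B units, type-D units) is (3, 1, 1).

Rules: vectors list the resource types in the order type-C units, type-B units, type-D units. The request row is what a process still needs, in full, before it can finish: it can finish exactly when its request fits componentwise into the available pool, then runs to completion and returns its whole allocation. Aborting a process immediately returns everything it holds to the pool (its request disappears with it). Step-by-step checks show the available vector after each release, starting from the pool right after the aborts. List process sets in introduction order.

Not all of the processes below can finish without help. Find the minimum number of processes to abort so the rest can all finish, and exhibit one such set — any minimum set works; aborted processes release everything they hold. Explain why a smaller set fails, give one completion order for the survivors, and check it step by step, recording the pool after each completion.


The answer: abort P6.
Key observation: P1 had no path to completion before; after the abort of P6 ((1, 1, 1) returned), step 2 is where it fits.
Minimality: the empty abort set fails — the state is deadlocked as it stands.
One survivor order: P2, P1, P4. Verifying each step (post-abort pool first):
  pool = (4, 2, 2)
  P2: need (0, 0, 1) fits (4, 2, 2); releases (1, 1, 1), pool now (5, 3, 3)
  P1: need (2, 3, 3) fits (5, 3, 3); releases (0, 1, 1), pool now (5, 4, 4)
  P4: need (4, 2, 2) fits (5, 4, 4); releases (3, 3, 0), pool now (8, 7, 4)


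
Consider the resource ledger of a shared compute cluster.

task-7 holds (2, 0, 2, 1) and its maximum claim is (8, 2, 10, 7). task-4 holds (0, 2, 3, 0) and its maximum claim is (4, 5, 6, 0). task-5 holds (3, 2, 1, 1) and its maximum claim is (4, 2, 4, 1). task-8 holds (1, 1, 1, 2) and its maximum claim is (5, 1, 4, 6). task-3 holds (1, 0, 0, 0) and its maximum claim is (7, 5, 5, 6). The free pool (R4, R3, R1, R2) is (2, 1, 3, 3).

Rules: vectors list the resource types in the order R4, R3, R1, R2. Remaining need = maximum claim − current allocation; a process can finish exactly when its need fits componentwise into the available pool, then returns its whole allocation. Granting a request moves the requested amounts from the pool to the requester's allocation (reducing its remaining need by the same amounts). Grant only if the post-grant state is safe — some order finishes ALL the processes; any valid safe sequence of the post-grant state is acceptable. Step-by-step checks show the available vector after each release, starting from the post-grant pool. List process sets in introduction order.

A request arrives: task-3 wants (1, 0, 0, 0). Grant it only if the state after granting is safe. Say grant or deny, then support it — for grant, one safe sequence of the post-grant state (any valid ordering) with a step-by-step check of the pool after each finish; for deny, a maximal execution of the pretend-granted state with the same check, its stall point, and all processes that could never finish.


GRANT — the state after the grant stays safe, e.g. via task-5, task-8, task-4, task-3, task-7.
Key observation: the grant leaves (1, 1, 3, 3) free — enough for task-5, whose release restarts the cascade.
Check on the post-grant state, step by step:
  pool = (1, 1, 3, 3)
  task-5 needs (1, 0, 3, 0) <= (1, 1, 3, 3) -> finishes; pool += (3, 2, 1, 1) = (4, 3, 4, 4)
  task-8 needs (4, 0, 3, 4) <= (4, 3, 4, 4) -> finishes; pool += (1, 1, 1, 2) = (5, 4, 5, 6)
  task-4 needs (4, 3, 3, 0) <= (5, 4, 5, 6) -> finishes; pool += (0, 2, 3, 0) = (5, 6, 8, 6)
  task-3 needs (5, 5, 5, 6) <= (5, 6, 8, 6) -> finishes; pool += (2, 0, 0, 0) = (7, 6, 8, 6)
  task-7 needs (6, 2, 8, 6) <= (7, 6, 8, 6) -> finishes; pool += (2, 0, 2, 1) = (9, 6, 10, 7)


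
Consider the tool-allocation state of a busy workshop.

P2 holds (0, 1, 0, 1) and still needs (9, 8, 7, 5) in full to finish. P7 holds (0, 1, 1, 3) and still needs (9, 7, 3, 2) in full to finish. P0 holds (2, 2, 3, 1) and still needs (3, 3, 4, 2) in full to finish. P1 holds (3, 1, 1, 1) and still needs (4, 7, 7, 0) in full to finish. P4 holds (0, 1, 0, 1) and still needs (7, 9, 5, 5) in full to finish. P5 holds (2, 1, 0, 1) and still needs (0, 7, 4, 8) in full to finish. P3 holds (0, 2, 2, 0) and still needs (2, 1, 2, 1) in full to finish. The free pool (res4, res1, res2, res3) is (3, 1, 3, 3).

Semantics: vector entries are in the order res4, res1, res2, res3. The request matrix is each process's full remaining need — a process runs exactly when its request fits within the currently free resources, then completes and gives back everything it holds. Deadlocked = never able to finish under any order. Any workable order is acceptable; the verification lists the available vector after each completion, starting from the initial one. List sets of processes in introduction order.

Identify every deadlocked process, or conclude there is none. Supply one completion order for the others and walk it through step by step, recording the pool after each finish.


Deadlocked: P2, P7, P1, P4 and P5.
Key observation: no order helps: past P3, P0, the free pool tops out at (5, 5, 8, 4), below what each blocked process needs in res1.
One completion order for the rest: P3, P0. Check, step by step:
  pool = (3, 1, 3, 3)
  run P3 (needs (2, 1, 2, 1), free (3, 1, 3, 3)); after release of (0, 2, 2, 0) the pool is (3, 3, 5, 3)
  run P0 (needs (3, 3, 4, 2), free (3, 3, 5, 3)); after release of (2, 2, 3, 1) the pool is (5, 5, 8, 4)
None of the blocked processes ever fits:
  P2 still needs (9, 8, 7, 5) but only (5, 5, 8, 4) is free — short on res4, res1 and res3
  P7 still needs (9, 7, 3, 2) but only (5, 5, 8, 4) is free — short on res4 and res1
  P1 still needs (4, 7, 7, 0) but only (5, 5, 8, 4) is free — short on res1
  P4 still needs (7, 9, 5, 5) but only (5, 5, 8, 4) is free — short on res4, res1 and res3
  P5 still needs (0, 7, 4, 8) but only (5, 5, 8, 4) is free — short on res1 and res3


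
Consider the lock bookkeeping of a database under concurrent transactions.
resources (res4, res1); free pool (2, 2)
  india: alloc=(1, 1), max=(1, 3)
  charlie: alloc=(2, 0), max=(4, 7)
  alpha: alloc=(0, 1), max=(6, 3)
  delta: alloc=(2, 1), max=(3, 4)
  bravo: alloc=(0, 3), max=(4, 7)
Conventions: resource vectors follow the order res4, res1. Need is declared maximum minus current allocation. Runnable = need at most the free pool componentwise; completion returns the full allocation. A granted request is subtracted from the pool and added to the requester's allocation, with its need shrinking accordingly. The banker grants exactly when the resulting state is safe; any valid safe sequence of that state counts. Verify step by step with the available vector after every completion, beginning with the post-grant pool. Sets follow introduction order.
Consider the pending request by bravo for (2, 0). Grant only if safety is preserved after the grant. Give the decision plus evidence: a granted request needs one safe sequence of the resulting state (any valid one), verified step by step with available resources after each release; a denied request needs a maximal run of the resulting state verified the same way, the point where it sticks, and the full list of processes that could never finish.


GRANT — the state after the grant stays safe, e.g. via india, delta, bravo, charlie, alpha.
Key observation: (0, 2) free after granting still covers india first, and each release covers the next.
Check on the post-grant state, step by step:
  pool = (0, 2)
  india needs (0, 2) <= (0, 2) -> finishes; pool += (1, 1) = (1, 3)
  delta needs (1, 3) <= (1, 3) -> finishes; pool += (2, 1) = (3, 4)
  bravo needs (2, 4) <= (3, 4) -> finishes; pool += (2, 3) = (5, 7)
  charlie needs (2, 7) <= (5, 7) -> finishes; pool += (2, 0) = (7, 7)
  alpha needs (6, 2) <= (7, 7) -> finishes; pool += (0, 1) = (7, 8)


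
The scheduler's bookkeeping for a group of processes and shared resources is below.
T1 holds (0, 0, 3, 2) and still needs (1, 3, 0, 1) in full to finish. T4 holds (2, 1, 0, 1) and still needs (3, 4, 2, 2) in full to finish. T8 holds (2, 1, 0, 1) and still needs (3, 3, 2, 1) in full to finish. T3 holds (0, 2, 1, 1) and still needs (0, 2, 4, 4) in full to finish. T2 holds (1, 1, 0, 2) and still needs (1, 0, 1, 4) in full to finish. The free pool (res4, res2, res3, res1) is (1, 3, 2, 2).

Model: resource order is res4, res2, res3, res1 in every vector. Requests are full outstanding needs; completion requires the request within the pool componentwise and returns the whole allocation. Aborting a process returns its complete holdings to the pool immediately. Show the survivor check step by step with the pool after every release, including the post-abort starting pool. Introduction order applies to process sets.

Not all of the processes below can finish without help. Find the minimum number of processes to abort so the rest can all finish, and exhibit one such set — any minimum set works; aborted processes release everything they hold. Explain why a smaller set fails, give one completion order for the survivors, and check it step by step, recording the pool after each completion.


The answer: abort T8.
Key observation: the returned (2, 1, 0, 1) from T8 is what brings T4 — unrunnable before, under any order — into play at step 4.
Minimality: the empty abort set fails — the state is deadlocked as it stands.
Survivors finish in the order: T1, T3, T2, T4. Check, step by step (pool after the aborts first):
  pool = (3, 4, 2, 3)
  run T1 (needs (1, 3, 0, 1), free (3, 4, 2, 3)); after release of (0, 0, 3, 2) the pool is (3, 4, 5, 5)
  run T3 (needs (0, 2, 4, 4), free (3, 4, 5, 5)); after release of (0, 2, 1, 1) the pool is (3, 6, 6, 6)
  run T2 (needs (1, 0, 1, 4), free (3, 6, 6, 6)); after release of (1, 1, 0, 2) the pool is (4, 7, 6, 8)
  run T4 (needs (3, 4, 2, 2), free (4, 7, 6, 8)); after release of (2, 1, 0, 1) the pool is (6, 8, 6, 9)


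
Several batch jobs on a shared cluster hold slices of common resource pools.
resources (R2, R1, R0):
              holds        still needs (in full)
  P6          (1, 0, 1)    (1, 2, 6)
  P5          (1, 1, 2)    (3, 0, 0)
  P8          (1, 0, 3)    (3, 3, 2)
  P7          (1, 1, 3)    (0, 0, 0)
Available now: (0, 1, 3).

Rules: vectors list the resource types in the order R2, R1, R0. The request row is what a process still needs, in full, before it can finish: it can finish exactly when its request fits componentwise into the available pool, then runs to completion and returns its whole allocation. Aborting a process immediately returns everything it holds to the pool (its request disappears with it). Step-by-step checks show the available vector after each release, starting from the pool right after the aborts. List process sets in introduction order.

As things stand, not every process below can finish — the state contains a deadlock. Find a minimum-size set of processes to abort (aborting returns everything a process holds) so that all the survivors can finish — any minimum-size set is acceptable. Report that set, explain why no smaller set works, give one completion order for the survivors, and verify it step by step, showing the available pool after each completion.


The answer: abort P5.
Key observation: P8 could never have finished before the abort; with (1, 1, 2) returned by P5, it fits at step 3.
Minimality: the empty abort set fails — the state is deadlocked as it stands.
Survivors finish in the order: P7, P6, P8. Check, step by step (pool after the aborts first):
  pool = (1, 2, 5)
  P7: need (0, 0, 0) fits (1, 2, 5); releases (1, 1, 3), pool now (2, 3, 8)
  P6: need (1, 2, 6) fits (2, 3, 8); releases (1, 0, 1), pool now (3, 3, 9)
  P8: need (3, 3, 2) fits (3, 3, 9); releases (1, 0, 3), pool now (4, 3, 12)


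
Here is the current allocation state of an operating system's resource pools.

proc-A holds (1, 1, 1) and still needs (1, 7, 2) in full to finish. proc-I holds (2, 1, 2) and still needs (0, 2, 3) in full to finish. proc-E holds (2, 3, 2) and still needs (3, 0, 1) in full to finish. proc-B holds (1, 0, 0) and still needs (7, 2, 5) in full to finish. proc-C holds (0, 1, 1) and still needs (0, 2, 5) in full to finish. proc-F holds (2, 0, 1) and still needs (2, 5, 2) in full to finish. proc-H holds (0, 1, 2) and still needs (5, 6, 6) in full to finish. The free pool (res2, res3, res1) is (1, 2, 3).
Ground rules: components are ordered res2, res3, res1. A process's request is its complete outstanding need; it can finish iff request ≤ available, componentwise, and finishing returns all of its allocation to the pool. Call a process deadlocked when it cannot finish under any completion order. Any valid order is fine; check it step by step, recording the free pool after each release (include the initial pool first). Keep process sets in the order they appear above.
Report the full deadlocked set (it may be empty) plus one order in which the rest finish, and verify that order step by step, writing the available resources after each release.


Nothing here is deadlocked.
Key observation: beginning at proc-I, releases accumulate fast enough that every process eventually fits.
The rest can finish in the order proc-I, proc-C, proc-E, proc-F, proc-B, proc-A, proc-H. Step-by-step check:
  pool = (1, 2, 3)
  proc-I needs (0, 2, 3) <= (1, 2, 3) -> finishes; pool += (2, 1, 2) = (3, 3, 5)
  proc-C needs (0, 2, 5) <= (3, 3, 5) -> finishes; pool += (0, 1, 1) = (3, 4, 6)
  proc-E needs (3, 0, 1) <= (3, 4, 6) -> finishes; pool += (2, 3, 2) = (5, 7, 8)
  proc-F needs (2, 5, 2) <= (5, 7, 8) -> finishes; pool += (2, 0, 1) = (7, 7, 9)
  proc-B needs (7, 2, 5) <= (7, 7, 9) -> finishes; pool += (1, 0, 0) = (8, 7, 9)
  proc-A needs (1, 7, 2) <= (8, 7, 9) -> finishes; pool += (1, 1, 1) = (9, 8, 10)
  proc-H needs (5, 6, 6) <= (9, 8, 10) -> finishes; pool += (0, 1, 2) = (9, 9, 12)


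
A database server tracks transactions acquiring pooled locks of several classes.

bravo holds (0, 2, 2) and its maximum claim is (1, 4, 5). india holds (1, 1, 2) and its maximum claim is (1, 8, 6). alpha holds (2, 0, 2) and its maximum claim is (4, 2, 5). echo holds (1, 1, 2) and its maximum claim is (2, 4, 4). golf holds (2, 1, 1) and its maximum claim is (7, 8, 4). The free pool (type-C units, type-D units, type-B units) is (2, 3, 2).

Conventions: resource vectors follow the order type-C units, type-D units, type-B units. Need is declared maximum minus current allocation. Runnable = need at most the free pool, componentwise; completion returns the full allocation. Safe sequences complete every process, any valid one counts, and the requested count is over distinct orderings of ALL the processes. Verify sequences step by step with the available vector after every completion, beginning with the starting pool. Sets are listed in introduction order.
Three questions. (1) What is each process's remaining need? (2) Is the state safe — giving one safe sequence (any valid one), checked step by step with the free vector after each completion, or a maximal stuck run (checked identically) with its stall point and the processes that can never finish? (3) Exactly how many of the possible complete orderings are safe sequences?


(1) Outstanding need per process (order type-C units, type-D units, type-B units):
  bravo: (1, 2, 3)
  india: (0, 7, 4)
  alpha: (2, 2, 3)
  echo: (1, 3, 2)
  golf: (5, 7, 3)
(2) UNSAFE — no complete ordering exists.
Key observation: even finishing echo, alpha, bravo leaves just (5, 6, 8) free — too little type-D units for any of the remaining processes.
The run echo, alpha, bravo cannot be extended any further. Step-by-step check:
  pool = (2, 3, 2)
  echo: need (1, 3, 2) fits (2, 3, 2); releases (1, 1, 2), pool now (3, 4, 4)
  alpha: need (2, 2, 3) fits (3, 4, 4); releases (2, 0, 2), pool now (5, 4, 6)
  bravo: need (1, 2, 3) fits (5, 4, 6); releases (0, 2, 2), pool now (5, 6, 8)
  india cannot run: need (0, 7, 4) vs free (5, 6, 8) (insufficient type-D units)
  golf cannot run: need (5, 7, 3) vs free (5, 6, 8) (insufficient type-D units)
Never able to finish: india and golf.
(3) Exactly 0 of the possible complete orderings are safe sequences.


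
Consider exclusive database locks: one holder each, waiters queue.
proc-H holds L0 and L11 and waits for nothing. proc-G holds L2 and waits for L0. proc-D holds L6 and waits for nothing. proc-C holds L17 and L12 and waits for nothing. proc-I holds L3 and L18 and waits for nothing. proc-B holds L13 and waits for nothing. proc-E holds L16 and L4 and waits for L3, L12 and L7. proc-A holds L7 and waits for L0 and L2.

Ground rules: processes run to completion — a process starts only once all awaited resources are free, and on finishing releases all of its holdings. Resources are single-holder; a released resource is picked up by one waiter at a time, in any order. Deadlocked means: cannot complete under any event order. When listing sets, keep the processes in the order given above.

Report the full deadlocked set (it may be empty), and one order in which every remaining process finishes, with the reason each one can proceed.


The deadlocked set is empty.
Key observation: although several processes wait, no cycle exists — each chain bottoms out at a free runner.
One completion order for the rest: proc-H, proc-G, proc-A, proc-I, proc-B, proc-C, proc-D, proc-E.
Walking it through:
  proc-H waits on nothing -> runs at once and releases L0 and L11
  proc-G waits on L0 — all released -> runs and releases L2
  proc-A waits on L0 and L2 — all released -> runs and releases L7
  proc-I waits on nothing -> runs at once and releases L3 and L18
  proc-B waits on nothing -> runs at once and releases L13
  proc-C waits on nothing -> runs at once and releases L17 and L12
  proc-D waits on nothing -> runs at once and releases L6
  proc-E waits on L3, L12 and L7 — all released -> runs and releases L16 and L4


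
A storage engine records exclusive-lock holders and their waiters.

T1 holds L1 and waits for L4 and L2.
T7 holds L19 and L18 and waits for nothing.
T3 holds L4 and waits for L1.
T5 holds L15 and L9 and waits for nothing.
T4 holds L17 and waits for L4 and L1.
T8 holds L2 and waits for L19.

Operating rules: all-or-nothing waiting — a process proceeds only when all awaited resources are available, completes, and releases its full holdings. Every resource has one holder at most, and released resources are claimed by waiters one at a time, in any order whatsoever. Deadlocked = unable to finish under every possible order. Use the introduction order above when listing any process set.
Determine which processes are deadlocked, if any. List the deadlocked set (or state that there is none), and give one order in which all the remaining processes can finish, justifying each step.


Deadlocked set: T1, T3 and T4.
Key observation: the cycle T1 -> T3 -> T1 can never break — each member waits on the next; T4 waits into the deadlock from upstream.
A valid finishing order for the others: T5, T7, T8.
Check, step by step:
  T5: no waits; runs immediately, freeing L15 and L9
  T7: no waits; runs immediately, freeing L19 and L18
  run T8 (all its waits — L19 — are resolved); releases L2


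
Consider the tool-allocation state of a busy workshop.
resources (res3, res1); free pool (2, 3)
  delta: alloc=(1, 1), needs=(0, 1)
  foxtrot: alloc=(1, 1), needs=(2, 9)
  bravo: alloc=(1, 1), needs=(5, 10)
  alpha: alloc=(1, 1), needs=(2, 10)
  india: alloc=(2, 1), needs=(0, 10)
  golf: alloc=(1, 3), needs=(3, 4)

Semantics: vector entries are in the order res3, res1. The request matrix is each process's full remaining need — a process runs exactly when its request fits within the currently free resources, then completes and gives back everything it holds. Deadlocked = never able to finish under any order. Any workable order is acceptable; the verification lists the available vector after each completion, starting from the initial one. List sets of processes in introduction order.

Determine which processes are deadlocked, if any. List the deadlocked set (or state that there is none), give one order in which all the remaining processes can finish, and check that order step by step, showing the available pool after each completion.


Deadlocked: foxtrot, bravo, alpha and india.
Key observation: after delta, golf complete, (4, 7) is the best the pool ever gets, yet each leftover process wants more res1.
A valid finishing order for the others: delta, golf. Step-by-step check:
  pool = (2, 3)
  delta needs (0, 1) <= (2, 3) -> finishes; pool += (1, 1) = (3, 4)
  golf needs (3, 4) <= (3, 4) -> finishes; pool += (1, 3) = (4, 7)
The stuck group stays short no matter what:
  foxtrot still needs (2, 9) but only (4, 7) is free — short on res1
  bravo still needs (5, 10) but only (4, 7) is free — short on res3 and res1
  alpha still needs (2, 10) but only (4, 7) is free — short on res1
  india still needs (0, 10) but only (4, 7) is free — short on res1


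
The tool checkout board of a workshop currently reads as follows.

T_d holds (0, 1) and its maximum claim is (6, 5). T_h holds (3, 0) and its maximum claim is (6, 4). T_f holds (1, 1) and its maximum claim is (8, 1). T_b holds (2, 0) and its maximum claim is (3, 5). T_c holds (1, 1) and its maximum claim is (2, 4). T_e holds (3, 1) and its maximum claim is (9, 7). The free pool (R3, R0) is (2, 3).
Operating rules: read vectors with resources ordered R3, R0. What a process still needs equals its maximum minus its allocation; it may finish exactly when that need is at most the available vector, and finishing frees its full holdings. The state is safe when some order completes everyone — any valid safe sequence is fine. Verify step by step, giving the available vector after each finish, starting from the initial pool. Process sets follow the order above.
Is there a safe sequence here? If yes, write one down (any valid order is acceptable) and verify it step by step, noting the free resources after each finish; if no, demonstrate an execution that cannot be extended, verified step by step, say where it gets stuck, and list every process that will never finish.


The state is SAFE; one workable sequence: T_c, T_h, T_d, T_b, T_f, T_e.
Key observation: at T_c the run first touches a limit — (1, 3) against (2, 3), exact on a resource it actually requests.
Walking it through:
  pool = (2, 3)
  run T_c (needs (1, 3), free (2, 3)); after release of (1, 1) the pool is (3, 4)
  run T_h (needs (3, 4), free (3, 4)); after release of (3, 0) the pool is (6, 4)
  run T_d (needs (6, 4), free (6, 4)); after release of (0, 1) the pool is (6, 5)
  run T_b (needs (1, 5), free (6, 5)); after release of (2, 0) the pool is (8, 5)
  run T_f (needs (7, 0), free (8, 5)); after release of (1, 1) the pool is (9, 6)
  run T_e (needs (6, 6), free (9, 6)); after release of (3, 1) the pool is (12, 7)


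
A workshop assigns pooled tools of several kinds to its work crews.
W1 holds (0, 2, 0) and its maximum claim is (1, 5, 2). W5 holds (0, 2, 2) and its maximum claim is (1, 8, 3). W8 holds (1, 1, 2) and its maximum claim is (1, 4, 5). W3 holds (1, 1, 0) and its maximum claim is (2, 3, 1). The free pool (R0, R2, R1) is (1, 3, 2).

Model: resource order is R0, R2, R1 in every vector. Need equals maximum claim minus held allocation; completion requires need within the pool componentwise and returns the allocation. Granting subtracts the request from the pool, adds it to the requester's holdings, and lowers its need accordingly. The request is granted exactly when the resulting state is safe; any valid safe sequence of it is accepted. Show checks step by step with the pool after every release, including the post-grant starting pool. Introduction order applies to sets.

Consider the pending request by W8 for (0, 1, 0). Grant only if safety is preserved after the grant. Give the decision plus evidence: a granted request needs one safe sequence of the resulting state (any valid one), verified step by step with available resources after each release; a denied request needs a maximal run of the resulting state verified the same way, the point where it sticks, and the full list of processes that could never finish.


DENY — the pretend-granted state is unsafe.
Key observation: after W3, W1 the pool peaks at (2, 5, 2), and each blocked process is short somewhere: W5 on R2; W8 on R1.
After a pretend grant, a maximal execution: W3, W1 — then nothing else fits. Step-by-step check:
  pool = (1, 2, 2)
  W3 needs (1, 2, 1) <= (1, 2, 2) -> finishes; pool += (1, 1, 0) = (2, 3, 2)
  W1 needs (1, 3, 2) <= (2, 3, 2) -> finishes; pool += (0, 2, 0) = (2, 5, 2)
  W5 still needs (1, 6, 1) but only (2, 5, 2) is free — short on R2
  W8 still needs (0, 2, 3) but only (2, 5, 2) is free — short on R1
Had the request been granted, W5 and W8 could never finish.


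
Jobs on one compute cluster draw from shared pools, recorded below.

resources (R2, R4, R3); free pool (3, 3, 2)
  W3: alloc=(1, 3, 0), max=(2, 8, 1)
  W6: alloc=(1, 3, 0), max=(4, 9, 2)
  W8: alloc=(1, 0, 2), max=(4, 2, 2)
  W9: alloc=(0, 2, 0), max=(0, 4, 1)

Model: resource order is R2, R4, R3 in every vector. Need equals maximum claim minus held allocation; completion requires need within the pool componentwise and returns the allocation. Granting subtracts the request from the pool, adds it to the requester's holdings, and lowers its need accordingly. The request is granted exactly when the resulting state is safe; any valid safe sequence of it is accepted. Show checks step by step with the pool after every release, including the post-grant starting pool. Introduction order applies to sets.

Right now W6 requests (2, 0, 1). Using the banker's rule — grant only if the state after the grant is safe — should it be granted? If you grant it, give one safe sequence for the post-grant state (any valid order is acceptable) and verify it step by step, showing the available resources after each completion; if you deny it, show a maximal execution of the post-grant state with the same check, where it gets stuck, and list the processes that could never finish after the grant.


GRANT: granting preserves safety; a valid post-grant sequence is W9, W3, W6, W8.
Key observation: the grant leaves (1, 3, 1) free — enough for W9, whose release restarts the cascade.
Verifying the post-grant state step by step:
  pool = (1, 3, 1)
  W9: need (0, 2, 1) fits (1, 3, 1); releases (0, 2, 0), pool now (1, 5, 1)
  W3: need (1, 5, 1) fits (1, 5, 1); releases (1, 3, 0), pool now (2, 8, 1)
  W6: need (1, 6, 1) fits (2, 8, 1); releases (3, 3, 1), pool now (5, 11, 2)
  W8: need (3, 2, 0) fits (5, 11, 2); releases (1, 0, 2), pool now (6, 11, 4)


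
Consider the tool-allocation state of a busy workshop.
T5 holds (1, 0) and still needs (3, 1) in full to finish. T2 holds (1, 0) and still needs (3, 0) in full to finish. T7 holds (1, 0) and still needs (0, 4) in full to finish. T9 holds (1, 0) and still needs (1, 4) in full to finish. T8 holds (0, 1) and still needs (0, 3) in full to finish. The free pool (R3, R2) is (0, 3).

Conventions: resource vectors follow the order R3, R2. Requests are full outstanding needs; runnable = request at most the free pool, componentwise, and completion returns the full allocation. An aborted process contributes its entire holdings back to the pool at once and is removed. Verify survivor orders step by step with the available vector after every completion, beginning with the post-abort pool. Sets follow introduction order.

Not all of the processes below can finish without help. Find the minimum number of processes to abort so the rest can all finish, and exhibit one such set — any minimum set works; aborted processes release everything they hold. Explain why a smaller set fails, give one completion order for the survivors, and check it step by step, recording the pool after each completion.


Abort T2.
Key observation: the returned (1, 0) from T2 is what brings T5 — unrunnable before, under any order — into play at step 4.
Why nothing smaller works: aborting no one leaves the state deadlocked as given.
One survivor order: T8, T9, T7, T5. Step-by-step check (post-abort pool first):
  pool = (1, 3)
  T8: need (0, 3) fits (1, 3); releases (0, 1), pool now (1, 4)
  T9: need (1, 4) fits (1, 4); releases (1, 0), pool now (2, 4)
  T7: need (0, 4) fits (2, 4); releases (1, 0), pool now (3, 4)
  T5: need (3, 1) fits (3, 4); releases (1, 0), pool now (4, 4)


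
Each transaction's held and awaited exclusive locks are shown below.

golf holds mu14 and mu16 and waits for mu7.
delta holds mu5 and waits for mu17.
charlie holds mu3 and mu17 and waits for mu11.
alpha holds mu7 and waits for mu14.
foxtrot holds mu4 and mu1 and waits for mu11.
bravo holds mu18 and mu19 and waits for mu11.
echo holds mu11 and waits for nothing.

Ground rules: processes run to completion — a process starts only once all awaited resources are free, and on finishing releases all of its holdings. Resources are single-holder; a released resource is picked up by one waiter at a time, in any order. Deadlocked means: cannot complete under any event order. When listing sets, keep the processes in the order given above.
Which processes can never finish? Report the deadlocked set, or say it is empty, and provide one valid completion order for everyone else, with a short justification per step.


Deadlocked set: golf and alpha.
Key observation: the cycle golf -> alpha -> golf can never break — each member waits on the next; no other process is dragged down with it.
A valid finishing order for the others: echo, charlie, bravo, foxtrot, delta.
Walking it through:
  run echo (it waits on nothing); releases mu11
  charlie: everything it awaited (mu11) is free; runs, freeing mu3 and mu17
  bravo: everything it awaited (mu11) is free; runs, freeing mu18 and mu19
  foxtrot: everything it awaited (mu11) is free; runs, freeing mu4 and mu1
  delta: everything it awaited (mu17) is free; runs, freeing mu5


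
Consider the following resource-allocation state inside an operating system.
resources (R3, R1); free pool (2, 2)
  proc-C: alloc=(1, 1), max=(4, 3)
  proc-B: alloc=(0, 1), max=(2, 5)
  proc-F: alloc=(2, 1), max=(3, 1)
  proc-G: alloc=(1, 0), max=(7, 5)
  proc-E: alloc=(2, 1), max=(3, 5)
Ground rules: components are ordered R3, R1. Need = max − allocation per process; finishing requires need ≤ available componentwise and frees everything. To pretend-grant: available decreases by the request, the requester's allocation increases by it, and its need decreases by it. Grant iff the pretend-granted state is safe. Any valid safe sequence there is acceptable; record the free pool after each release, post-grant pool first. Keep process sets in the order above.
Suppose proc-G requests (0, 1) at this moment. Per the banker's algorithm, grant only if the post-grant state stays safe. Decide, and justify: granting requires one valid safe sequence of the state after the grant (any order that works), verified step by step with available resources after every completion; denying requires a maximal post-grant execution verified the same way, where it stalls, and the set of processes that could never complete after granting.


DENY — the pretend-granted state is unsafe.
Key observation: proc-F, proc-C can finish, but then (5, 3) is all there is, and the blocked group's R1 demands exceed it.
After a pretend grant, a maximal execution: proc-F, proc-C — then nothing else fits. Step-by-step check:
  pool = (2, 1)
  proc-F: need (1, 0) fits (2, 1); releases (2, 1), pool now (4, 2)
  proc-C: need (3, 2) fits (4, 2); releases (1, 1), pool now (5, 3)
  proc-B cannot run: need (2, 4) vs free (5, 3) (insufficient R1)
  proc-G cannot run: need (6, 4) vs free (5, 3) (insufficient R3 and R1)
  proc-E cannot run: need (1, 4) vs free (5, 3) (insufficient R1)
Post-grant, the permanently blocked set is proc-B, proc-G and proc-E.
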